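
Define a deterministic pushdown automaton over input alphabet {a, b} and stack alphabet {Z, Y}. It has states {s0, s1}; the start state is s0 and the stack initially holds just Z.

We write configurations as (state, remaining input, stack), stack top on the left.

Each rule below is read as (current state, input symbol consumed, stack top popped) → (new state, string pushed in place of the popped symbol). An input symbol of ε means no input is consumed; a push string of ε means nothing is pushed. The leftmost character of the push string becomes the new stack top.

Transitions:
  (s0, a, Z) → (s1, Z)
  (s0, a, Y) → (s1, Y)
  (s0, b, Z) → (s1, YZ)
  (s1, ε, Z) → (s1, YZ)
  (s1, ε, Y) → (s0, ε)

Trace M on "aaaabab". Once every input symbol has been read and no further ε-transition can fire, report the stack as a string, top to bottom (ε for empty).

(s0, aaaabab, Z)
  read a, top Z: go to s1, push Z → (s1, aaabab, Z)
  ε-move, top Z: go to s1, push YZ → (s1, aaabab, YZ)
  ε-move, top Y: go to s0, push ε → (s0, aaabab, Z)
  read a, top Z: go to s1, push Z → (s1, aabab, Z)
  ε-move, top Z: go to s1, push YZ → (s1, aabab, YZ)
  ε-move, top Y: go to s0, push ε → (s0, aabab, Z)
  read a, top Z: go to s1, push Z → (s1, abab, Z)
  ε-move, top Z: go to s1, push YZ → (s1, abab, YZ)
  ε-move, top Y: go to s0, push ε → (s0, abab, Z)
  read a, top Z: go to s1, push Z → (s1, bab, Z)
  ε-move, top Z: go to s1, push YZ → (s1, bab, YZ)
  ε-move, top Y: go to s0, push ε → (s0, bab, Z)
  read b, top Z: go to s1, push YZ → (s1, ab, YZ)
  ε-move, top Y: go to s0, push ε → (s0, ab, Z)
  read a, top Z: go to s1, push Z → (s1, b, Z)
  ε-move, top Z: go to s1, push YZ → (s1, b, YZ)
  ε-move, top Y: go to s0, push ε → (s0, b, Z)
  read b, top Z: go to s1, push YZ → (s1, ε, YZ)
  ε-move, top Y: go to s0, push ε → (s0, ε, Z)
All input consumed in state s0 with stack Z.

Z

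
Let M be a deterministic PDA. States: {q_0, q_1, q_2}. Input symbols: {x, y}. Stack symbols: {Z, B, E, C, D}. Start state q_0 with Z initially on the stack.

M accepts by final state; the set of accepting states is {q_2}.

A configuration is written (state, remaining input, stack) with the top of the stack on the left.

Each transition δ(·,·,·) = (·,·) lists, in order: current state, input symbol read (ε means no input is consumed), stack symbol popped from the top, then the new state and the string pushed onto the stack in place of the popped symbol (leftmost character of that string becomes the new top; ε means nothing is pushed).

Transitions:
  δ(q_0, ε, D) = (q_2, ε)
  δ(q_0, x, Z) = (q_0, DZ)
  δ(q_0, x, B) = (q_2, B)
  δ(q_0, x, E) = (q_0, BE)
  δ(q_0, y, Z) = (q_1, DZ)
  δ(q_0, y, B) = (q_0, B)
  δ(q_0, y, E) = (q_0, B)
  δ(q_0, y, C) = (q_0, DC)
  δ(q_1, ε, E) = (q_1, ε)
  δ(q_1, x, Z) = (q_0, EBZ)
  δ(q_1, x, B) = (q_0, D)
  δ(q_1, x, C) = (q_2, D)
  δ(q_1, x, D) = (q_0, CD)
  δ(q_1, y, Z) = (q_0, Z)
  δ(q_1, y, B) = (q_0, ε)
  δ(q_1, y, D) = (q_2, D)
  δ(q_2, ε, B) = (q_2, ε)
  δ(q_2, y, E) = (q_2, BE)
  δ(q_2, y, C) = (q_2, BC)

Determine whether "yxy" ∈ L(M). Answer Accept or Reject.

Accept

(q_0, yxy, Z)
  read y, top Z: go to q_1, push DZ → (q_1, xy, DZ)
  read x, top D: go to q_0, push CD → (q_0, y, CDZ)
  read y, top C: go to q_0, push DC → (q_0, ε, DCDZ)
  ε-move, top D: go to q_2, push ε → (q_2, ε, CDZ)
All input consumed; state q_2 ∈ F.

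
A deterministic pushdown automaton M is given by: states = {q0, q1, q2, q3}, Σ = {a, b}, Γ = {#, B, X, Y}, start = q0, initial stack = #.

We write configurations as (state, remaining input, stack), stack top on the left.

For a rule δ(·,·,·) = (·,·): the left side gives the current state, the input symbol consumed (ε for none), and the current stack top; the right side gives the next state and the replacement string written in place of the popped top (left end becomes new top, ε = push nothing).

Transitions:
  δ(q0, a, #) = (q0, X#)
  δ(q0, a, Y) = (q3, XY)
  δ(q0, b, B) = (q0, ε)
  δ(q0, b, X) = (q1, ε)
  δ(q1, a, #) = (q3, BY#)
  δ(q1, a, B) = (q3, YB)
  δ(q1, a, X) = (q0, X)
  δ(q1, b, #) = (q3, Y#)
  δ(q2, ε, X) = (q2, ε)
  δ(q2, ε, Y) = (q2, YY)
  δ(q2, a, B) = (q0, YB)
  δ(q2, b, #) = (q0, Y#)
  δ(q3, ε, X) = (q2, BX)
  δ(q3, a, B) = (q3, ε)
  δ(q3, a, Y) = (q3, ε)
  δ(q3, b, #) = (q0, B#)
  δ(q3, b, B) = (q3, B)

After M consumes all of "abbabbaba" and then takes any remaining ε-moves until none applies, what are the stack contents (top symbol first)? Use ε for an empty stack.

BY#

(q0, abbabbaba, #)
  read a, top #: go to q0, push X# → (q0, bbabbaba, X#)
  read b, top X: go to q1, push ε → (q1, babbaba, #)
  read b, top #: go to q3, push Y# → (q3, abbaba, Y#)
  read a, top Y: go to q3, push ε → (q3, bbaba, #)
  read b, top #: go to q0, push B# → (q0, baba, B#)
  read b, top B: go to q0, push ε → (q0, aba, #)
  read a, top #: go to q0, push X# → (q0, ba, X#)
  read b, top X: go to q1, push ε → (q1, a, #)
  read a, top #: go to q3, push BY# → (q3, ε, BY#)
All input consumed in state q3 with stack BY#.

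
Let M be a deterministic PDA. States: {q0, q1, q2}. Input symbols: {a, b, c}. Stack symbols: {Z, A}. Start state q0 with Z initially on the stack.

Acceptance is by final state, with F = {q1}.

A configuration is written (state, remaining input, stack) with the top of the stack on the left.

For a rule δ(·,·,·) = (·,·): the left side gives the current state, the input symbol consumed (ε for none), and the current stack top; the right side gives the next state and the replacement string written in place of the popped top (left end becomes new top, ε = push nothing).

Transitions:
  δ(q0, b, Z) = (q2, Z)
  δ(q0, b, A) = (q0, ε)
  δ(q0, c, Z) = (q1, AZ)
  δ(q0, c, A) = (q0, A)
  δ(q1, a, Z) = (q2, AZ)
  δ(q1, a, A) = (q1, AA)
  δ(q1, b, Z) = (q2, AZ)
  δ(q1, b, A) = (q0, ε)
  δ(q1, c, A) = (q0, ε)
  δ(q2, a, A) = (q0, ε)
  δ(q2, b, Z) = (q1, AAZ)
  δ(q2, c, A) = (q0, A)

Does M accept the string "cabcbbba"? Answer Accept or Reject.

(q0, cabcbbba, Z)
  read c, top Z: go to q1, push AZ → (q1, abcbbba, AZ)
  read a, top A: go to q1, push AA → (q1, bcbbba, AAZ)
  read b, top A: go to q0, push ε → (q0, cbbba, AZ)
  read c, top A: go to q0, push A → (q0, bbba, AZ)
  read b, top A: go to q0, push ε → (q0, bba, Z)
  read b, top Z: go to q2, push Z → (q2, ba, Z)
  read b, top Z: go to q1, push AAZ → (q1, a, AAZ)
  read a, top A: go to q1, push AA → (q1, ε, AAAZ)
All input consumed; state q1 ∈ F.

Accept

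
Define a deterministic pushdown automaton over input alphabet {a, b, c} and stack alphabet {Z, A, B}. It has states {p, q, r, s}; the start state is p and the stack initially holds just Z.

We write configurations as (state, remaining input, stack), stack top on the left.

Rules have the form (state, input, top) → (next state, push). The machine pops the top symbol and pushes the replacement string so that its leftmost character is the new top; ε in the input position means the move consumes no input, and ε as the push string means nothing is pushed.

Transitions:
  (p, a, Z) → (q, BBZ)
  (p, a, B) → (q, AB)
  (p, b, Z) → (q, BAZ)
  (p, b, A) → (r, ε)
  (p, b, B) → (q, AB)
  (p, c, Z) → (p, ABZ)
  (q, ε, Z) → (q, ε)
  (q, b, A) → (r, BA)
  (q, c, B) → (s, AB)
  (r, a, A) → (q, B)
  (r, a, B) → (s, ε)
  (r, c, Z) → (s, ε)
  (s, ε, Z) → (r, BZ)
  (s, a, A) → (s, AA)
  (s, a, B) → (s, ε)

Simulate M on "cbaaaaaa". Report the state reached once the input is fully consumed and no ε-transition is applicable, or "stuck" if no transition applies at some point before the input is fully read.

(p, cbaaaaaa, Z) ⊢ (p, baaaaaa, ABZ) ⊢ (r, aaaaaa, BZ) ⊢ (s, aaaaa, Z) ⊢ (r, aaaaa, BZ) ⊢ (s, aaaa, Z) ⊢ (r, aaaa, BZ) ⊢ (s, aaa, Z) ⊢ (r, aaa, BZ) ⊢ (s, aa, Z) ⊢ (r, aa, BZ) ⊢ (s, a, Z) ⊢ (r, a, BZ) ⊢ (s, ε, Z) ⊢ (r, ε, BZ)
All input consumed; M is in state r.

r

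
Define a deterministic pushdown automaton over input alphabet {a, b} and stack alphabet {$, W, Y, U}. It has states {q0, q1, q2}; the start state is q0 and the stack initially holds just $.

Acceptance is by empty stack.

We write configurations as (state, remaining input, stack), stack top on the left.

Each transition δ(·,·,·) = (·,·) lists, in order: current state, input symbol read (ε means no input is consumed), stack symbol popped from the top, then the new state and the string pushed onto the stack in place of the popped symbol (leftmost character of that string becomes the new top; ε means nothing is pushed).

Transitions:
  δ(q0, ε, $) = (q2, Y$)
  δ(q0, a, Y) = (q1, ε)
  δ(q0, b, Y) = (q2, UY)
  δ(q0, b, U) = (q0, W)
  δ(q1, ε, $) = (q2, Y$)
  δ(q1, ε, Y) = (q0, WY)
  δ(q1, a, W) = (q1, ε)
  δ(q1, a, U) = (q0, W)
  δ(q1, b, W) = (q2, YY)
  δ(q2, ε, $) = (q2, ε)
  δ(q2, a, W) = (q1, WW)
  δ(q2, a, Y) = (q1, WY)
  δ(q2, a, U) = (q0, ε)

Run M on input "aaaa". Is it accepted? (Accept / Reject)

Reject

(q0, aaaa, $)
  ε-move, top $: go to q2, push Y$ → (q2, aaaa, Y$)
  read a, top Y: go to q1, push WY → (q1, aaa, WY$)
  read a, top W: go to q1, push ε → (q1, aa, Y$)
  ε-move, top Y: go to q0, push WY → (q0, aa, WY$)
No transition applies at (q0, aa, WY$); input not fully consumed.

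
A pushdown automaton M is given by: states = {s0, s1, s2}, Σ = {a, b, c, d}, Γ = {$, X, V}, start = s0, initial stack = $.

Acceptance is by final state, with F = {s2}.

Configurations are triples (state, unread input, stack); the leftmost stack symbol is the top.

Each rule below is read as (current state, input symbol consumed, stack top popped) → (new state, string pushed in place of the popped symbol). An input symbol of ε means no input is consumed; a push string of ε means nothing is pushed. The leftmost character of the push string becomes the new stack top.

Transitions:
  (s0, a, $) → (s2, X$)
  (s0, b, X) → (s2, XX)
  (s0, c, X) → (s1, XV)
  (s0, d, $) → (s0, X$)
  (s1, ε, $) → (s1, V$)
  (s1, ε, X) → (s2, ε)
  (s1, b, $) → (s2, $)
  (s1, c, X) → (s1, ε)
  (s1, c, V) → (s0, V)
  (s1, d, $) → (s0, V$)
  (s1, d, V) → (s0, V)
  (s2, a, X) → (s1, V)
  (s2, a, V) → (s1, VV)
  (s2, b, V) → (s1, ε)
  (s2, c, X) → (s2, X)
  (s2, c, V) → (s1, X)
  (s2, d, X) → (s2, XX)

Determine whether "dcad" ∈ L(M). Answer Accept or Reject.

No computation consumes all input and reaches a final state.

Reject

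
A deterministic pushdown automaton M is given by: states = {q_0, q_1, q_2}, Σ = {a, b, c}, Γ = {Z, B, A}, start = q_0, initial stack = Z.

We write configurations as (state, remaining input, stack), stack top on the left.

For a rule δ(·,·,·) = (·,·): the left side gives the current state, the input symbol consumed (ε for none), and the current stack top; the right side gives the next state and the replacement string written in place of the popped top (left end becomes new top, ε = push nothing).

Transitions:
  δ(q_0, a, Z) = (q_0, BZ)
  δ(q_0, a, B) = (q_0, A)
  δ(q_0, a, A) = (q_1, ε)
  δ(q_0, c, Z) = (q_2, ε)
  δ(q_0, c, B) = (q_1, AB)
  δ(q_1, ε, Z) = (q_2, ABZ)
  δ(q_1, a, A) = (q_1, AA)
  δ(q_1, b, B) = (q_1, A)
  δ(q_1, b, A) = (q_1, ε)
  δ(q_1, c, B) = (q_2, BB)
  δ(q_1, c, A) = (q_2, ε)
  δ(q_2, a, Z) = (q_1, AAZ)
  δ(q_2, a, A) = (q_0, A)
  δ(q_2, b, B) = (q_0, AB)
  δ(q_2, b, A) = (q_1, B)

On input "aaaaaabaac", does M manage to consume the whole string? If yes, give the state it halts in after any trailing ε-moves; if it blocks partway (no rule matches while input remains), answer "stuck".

stuck

(q_0, aaaaaabaac, Z)
  read a, top Z: go to q_0, push BZ → (q_0, aaaaabaac, BZ)
  read a, top B: go to q_0, push A → (q_0, aaaabaac, AZ)
  read a, top A: go to q_1, push ε → (q_1, aaabaac, Z)
  ε-move, top Z: go to q_2, push ABZ → (q_2, aaabaac, ABZ)
  read a, top A: go to q_0, push A → (q_0, aabaac, ABZ)
  read a, top A: go to q_1, push ε → (q_1, abaac, BZ)
No transition for (q_1, a, top B); M blocks with input abaac remaining.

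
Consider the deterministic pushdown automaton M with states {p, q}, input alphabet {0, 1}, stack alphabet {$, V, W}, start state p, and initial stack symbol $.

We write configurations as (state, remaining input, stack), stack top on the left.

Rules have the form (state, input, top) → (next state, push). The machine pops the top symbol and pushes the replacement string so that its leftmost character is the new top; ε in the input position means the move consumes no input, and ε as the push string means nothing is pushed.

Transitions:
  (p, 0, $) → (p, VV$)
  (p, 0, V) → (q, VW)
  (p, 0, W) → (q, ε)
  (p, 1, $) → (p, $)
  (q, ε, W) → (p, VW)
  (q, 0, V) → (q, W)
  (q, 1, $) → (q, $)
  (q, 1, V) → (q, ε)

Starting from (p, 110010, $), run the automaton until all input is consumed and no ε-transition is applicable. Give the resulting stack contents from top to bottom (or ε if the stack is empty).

VWWV$

(p, 110010, $) ⊢ (p, 10010, $) ⊢ (p, 0010, $) ⊢ (p, 010, VV$) ⊢ (q, 10, VWV$) ⊢ (q, 0, WV$) ⊢ (p, 0, VWV$) ⊢ (q, ε, VWWV$)
All input consumed in state q with stack VWWV$.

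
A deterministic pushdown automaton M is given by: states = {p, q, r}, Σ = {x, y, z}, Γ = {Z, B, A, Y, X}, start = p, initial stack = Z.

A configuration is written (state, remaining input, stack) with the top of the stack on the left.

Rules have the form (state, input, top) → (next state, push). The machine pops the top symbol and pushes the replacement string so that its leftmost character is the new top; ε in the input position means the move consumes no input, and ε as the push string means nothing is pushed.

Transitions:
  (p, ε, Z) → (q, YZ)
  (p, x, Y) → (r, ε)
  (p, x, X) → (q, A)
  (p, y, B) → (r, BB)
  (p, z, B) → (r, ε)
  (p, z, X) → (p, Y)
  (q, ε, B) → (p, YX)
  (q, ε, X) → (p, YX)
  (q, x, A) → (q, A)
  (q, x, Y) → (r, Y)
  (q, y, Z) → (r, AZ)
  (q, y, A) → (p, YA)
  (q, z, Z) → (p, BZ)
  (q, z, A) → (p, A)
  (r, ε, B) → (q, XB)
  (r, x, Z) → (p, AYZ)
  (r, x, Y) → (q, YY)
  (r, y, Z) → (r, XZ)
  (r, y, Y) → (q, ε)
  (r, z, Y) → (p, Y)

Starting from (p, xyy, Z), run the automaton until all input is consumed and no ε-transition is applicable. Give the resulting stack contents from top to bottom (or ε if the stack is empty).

(p, xyy, Z)
  ε-move, top Z: go to q, push YZ → (q, xyy, YZ)
  read x, top Y: go to r, push Y → (r, yy, YZ)
  read y, top Y: go to q, push ε → (q, y, Z)
  read y, top Z: go to r, push AZ → (r, ε, AZ)
All input consumed in state r with stack AZ.

AZ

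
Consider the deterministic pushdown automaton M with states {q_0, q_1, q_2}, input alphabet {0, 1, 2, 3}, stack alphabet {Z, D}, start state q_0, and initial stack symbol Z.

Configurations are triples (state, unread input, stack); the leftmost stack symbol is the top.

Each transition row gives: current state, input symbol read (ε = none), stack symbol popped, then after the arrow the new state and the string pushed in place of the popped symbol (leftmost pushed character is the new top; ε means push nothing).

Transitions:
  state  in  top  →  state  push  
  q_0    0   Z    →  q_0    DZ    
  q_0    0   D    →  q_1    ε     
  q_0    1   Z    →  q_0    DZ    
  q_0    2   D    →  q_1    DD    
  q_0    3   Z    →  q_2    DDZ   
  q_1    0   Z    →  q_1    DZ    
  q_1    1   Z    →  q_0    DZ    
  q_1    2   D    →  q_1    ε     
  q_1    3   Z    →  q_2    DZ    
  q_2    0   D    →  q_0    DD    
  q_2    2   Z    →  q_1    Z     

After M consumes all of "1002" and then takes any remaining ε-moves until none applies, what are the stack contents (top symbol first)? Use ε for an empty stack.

Z

(q_0, 1002, Z)
  read 1, top Z: go to q_0, push DZ → (q_0, 002, DZ)
  read 0, top D: go to q_1, push ε → (q_1, 02, Z)
  read 0, top Z: go to q_1, push DZ → (q_1, 2, DZ)
  read 2, top D: go to q_1, push ε → (q_1, ε, Z)
All input consumed in state q_1 with stack Z.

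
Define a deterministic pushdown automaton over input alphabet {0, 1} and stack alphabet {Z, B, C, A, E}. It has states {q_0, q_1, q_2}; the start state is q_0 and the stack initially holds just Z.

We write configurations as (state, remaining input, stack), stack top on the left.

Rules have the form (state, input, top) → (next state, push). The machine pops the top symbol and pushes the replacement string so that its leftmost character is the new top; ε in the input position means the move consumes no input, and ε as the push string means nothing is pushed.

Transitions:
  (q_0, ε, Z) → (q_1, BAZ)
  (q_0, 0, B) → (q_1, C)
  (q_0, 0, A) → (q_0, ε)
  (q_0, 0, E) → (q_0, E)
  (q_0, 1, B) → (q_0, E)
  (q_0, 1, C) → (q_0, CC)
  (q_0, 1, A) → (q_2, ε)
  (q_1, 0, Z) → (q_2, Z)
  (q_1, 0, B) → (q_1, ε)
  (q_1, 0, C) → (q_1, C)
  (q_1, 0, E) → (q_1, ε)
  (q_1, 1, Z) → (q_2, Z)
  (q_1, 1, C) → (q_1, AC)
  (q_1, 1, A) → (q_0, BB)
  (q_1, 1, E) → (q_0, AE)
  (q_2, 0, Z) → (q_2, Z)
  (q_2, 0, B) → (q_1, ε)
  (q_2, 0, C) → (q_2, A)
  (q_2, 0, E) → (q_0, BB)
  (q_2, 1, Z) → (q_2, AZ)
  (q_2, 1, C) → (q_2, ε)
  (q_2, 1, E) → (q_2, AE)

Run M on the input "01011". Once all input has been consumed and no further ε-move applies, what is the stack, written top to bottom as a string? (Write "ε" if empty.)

BBCBZ

(q_0, 01011, Z)
  ε-move, top Z: go to q_1, push BAZ → (q_1, 01011, BAZ)
  read 0, top B: go to q_1, push ε → (q_1, 1011, AZ)
  read 1, top A: go to q_0, push BB → (q_0, 011, BBZ)
  read 0, top B: go to q_1, push C → (q_1, 11, CBZ)
  read 1, top C: go to q_1, push AC → (q_1, 1, ACBZ)
  read 1, top A: go to q_0, push BB → (q_0, ε, BBCBZ)
All input consumed in state q_0 with stack BBCBZ.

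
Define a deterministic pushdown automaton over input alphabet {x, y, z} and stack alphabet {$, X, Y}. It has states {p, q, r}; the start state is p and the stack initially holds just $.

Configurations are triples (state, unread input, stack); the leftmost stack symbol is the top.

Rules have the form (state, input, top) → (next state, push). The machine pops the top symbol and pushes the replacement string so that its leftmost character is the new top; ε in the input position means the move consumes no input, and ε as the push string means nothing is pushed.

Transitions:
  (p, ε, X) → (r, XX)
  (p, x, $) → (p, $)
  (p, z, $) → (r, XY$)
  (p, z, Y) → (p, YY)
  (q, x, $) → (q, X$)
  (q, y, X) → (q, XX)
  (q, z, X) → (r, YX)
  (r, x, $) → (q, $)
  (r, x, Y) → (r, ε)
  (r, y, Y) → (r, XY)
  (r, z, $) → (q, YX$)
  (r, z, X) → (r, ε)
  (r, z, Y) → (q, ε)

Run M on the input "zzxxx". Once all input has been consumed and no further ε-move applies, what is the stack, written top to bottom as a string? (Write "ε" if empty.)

(p, zzxxx, $) ⊢ (r, zxxx, XY$) ⊢ (r, xxx, Y$) ⊢ (r, xx, $) ⊢ (q, x, $) ⊢ (q, ε, X$)
All input consumed in state q with stack X$.

X$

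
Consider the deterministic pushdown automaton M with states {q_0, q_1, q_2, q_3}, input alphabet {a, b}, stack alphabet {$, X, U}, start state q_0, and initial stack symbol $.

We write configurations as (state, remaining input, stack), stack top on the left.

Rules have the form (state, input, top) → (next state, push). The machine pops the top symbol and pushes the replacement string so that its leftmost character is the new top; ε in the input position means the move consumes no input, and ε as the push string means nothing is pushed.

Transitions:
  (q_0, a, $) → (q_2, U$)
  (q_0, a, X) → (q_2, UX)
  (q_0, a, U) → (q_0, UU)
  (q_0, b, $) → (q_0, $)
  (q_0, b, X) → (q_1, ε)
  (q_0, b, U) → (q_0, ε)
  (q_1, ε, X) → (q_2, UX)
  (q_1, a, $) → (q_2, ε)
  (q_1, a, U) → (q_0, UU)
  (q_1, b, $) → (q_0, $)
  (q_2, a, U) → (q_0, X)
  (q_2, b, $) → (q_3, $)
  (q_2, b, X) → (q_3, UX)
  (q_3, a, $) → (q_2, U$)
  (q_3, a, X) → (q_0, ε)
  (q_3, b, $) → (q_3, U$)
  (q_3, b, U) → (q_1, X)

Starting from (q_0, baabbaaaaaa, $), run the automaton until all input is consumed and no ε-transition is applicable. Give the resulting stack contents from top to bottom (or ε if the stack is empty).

(q_0, baabbaaaaaa, $)
  read b, top $: go to q_0, push $ → (q_0, aabbaaaaaa, $)
  read a, top $: go to q_2, push U$ → (q_2, abbaaaaaa, U$)
  read a, top U: go to q_0, push X → (q_0, bbaaaaaa, X$)
  read b, top X: go to q_1, push ε → (q_1, baaaaaa, $)
  read b, top $: go to q_0, push $ → (q_0, aaaaaa, $)
  read a, top $: go to q_2, push U$ → (q_2, aaaaa, U$)
  read a, top U: go to q_0, push X → (q_0, aaaa, X$)
  read a, top X: go to q_2, push UX → (q_2, aaa, UX$)
  read a, top U: go to q_0, push X → (q_0, aa, XX$)
  read a, top X: go to q_2, push UX → (q_2, a, UXX$)
  read a, top U: go to q_0, push X → (q_0, ε, XXX$)
All input consumed in state q_0 with stack XXX$.

XXX$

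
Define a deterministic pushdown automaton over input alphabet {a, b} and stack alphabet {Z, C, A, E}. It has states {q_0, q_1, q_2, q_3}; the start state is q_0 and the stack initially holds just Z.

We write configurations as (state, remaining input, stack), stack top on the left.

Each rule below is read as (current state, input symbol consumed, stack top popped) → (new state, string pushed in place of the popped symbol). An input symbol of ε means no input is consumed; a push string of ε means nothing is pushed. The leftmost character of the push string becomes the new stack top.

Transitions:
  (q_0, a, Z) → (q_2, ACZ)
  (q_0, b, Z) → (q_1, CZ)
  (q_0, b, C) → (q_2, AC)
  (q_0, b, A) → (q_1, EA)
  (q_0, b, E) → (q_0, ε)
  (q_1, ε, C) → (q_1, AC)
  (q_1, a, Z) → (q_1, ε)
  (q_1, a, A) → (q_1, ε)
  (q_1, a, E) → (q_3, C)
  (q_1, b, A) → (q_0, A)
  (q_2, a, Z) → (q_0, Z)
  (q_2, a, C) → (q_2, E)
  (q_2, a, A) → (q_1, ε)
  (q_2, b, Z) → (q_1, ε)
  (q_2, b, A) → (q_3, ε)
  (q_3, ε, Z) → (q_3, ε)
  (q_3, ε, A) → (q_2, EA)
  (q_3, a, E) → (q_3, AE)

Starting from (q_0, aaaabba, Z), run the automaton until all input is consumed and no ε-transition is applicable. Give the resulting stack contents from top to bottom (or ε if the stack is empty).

(q_0, aaaabba, Z) ⊢ (q_2, aaabba, ACZ) ⊢ (q_1, aabba, CZ) ⊢ (q_1, aabba, ACZ) ⊢ (q_1, abba, CZ) ⊢ (q_1, abba, ACZ) ⊢ (q_1, bba, CZ) ⊢ (q_1, bba, ACZ) ⊢ (q_0, ba, ACZ) ⊢ (q_1, a, EACZ) ⊢ (q_3, ε, CACZ)
All input consumed in state q_3 with stack CACZ.

CACZ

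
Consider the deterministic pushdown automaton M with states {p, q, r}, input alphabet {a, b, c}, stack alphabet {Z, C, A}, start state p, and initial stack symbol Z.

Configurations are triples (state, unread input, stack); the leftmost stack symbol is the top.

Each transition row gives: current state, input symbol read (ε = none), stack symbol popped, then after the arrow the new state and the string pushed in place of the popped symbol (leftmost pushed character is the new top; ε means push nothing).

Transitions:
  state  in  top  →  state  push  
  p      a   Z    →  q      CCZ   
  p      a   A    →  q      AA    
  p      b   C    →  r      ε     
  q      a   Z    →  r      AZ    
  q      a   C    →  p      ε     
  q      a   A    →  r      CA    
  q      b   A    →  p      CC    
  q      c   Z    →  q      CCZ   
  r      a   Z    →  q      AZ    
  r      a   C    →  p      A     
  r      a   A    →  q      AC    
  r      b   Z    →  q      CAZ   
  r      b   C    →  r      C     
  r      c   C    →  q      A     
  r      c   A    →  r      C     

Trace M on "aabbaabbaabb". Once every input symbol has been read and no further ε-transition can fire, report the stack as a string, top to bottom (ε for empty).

CAAZ

(p, aabbaabbaabb, Z) ⊢ (q, abbaabbaabb, CCZ) ⊢ (p, bbaabbaabb, CZ) ⊢ (r, baabbaabb, Z) ⊢ (q, aabbaabb, CAZ) ⊢ (p, abbaabb, AZ) ⊢ (q, bbaabb, AAZ) ⊢ (p, baabb, CCAZ) ⊢ (r, aabb, CAZ) ⊢ (p, abb, AAZ) ⊢ (q, bb, AAAZ) ⊢ (p, b, CCAAZ) ⊢ (r, ε, CAAZ)
All input consumed in state r with stack CAAZ.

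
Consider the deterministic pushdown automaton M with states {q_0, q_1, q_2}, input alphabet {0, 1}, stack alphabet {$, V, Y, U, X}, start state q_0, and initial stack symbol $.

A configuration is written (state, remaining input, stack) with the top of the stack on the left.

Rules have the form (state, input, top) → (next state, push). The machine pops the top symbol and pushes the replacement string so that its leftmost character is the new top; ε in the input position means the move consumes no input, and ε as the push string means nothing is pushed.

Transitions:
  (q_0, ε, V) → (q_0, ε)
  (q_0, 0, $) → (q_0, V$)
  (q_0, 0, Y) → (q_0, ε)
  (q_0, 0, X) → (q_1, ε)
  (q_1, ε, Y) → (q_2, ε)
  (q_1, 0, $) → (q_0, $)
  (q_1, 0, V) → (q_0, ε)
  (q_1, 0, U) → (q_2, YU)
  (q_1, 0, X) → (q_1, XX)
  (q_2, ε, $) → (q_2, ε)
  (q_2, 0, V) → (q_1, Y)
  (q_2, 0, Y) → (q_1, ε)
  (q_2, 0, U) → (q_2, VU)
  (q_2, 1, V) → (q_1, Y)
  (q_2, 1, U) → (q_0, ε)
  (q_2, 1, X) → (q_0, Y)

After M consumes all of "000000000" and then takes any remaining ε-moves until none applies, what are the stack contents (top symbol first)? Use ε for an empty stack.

(q_0, 000000000, $) ⊢ (q_0, 00000000, V$) ⊢ (q_0, 00000000, $) ⊢ (q_0, 0000000, V$) ⊢ (q_0, 0000000, $) ⊢ (q_0, 000000, V$) ⊢ (q_0, 000000, $) ⊢ (q_0, 00000, V$) ⊢ (q_0, 00000, $) ⊢ (q_0, 0000, V$) ⊢ (q_0, 0000, $) ⊢ (q_0, 000, V$) ⊢ (q_0, 000, $) ⊢ (q_0, 00, V$) ⊢ (q_0, 00, $) ⊢ (q_0, 0, V$) ⊢ (q_0, 0, $) ⊢ (q_0, ε, V$) ⊢ (q_0, ε, $)
All input consumed in state q_0 with stack $.

$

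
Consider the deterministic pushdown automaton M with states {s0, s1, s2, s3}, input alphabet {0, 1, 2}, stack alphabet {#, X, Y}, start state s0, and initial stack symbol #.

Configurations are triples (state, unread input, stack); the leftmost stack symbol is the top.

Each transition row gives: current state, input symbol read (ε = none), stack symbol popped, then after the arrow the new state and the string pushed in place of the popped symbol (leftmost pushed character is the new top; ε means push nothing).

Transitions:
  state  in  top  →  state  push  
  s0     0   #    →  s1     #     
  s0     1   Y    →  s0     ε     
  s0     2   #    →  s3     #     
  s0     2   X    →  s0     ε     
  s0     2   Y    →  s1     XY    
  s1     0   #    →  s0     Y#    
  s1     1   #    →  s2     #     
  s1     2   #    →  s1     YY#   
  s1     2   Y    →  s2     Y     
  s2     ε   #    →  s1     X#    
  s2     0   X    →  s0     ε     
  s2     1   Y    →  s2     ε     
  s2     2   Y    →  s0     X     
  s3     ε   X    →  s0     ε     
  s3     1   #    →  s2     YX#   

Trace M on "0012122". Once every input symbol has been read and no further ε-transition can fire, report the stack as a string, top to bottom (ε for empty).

X#

(s0, 0012122, #)
  read 0, top #: go to s1, push # → (s1, 012122, #)
  read 0, top #: go to s0, push Y# → (s0, 12122, Y#)
  read 1, top Y: go to s0, push ε → (s0, 2122, #)
  read 2, top #: go to s3, push # → (s3, 122, #)
  read 1, top #: go to s2, push YX# → (s2, 22, YX#)
  read 2, top Y: go to s0, push X → (s0, 2, XX#)
  read 2, top X: go to s0, push ε → (s0, ε, X#)
All input consumed in state s0 with stack X#.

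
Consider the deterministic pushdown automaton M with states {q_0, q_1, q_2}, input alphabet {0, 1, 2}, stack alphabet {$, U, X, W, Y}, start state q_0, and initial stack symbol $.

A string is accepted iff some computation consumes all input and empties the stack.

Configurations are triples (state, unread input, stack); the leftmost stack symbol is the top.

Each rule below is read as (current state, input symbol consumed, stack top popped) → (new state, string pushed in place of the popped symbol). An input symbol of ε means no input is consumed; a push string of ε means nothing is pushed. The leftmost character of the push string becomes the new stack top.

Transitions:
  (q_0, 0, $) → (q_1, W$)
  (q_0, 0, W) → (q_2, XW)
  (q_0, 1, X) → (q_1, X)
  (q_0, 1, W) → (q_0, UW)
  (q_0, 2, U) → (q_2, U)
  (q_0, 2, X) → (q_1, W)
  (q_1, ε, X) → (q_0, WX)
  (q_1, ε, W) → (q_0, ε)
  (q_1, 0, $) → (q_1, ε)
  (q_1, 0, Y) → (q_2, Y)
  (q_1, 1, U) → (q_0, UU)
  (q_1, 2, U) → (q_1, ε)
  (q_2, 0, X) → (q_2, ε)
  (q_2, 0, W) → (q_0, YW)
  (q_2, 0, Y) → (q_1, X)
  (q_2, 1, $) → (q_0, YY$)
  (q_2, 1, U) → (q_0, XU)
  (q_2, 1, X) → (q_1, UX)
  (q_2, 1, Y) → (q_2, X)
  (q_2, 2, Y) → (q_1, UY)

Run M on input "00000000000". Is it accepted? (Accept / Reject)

Reject

(q_0, 00000000000, $)
  read 0, top $: go to q_1, push W$ → (q_1, 0000000000, W$)
  ε-move, top W: go to q_0, push ε → (q_0, 0000000000, $)
  read 0, top $: go to q_1, push W$ → (q_1, 000000000, W$)
  ε-move, top W: go to q_0, push ε → (q_0, 000000000, $)
  read 0, top $: go to q_1, push W$ → (q_1, 00000000, W$)
  ε-move, top W: go to q_0, push ε → (q_0, 00000000, $)
  read 0, top $: go to q_1, push W$ → (q_1, 0000000, W$)
  ε-move, top W: go to q_0, push ε → (q_0, 0000000, $)
  read 0, top $: go to q_1, push W$ → (q_1, 000000, W$)
  ε-move, top W: go to q_0, push ε → (q_0, 000000, $)
  read 0, top $: go to q_1, push W$ → (q_1, 00000, W$)
  ε-move, top W: go to q_0, push ε → (q_0, 00000, $)
  read 0, top $: go to q_1, push W$ → (q_1, 0000, W$)
  ε-move, top W: go to q_0, push ε → (q_0, 0000, $)
  read 0, top $: go to q_1, push W$ → (q_1, 000, W$)
  ε-move, top W: go to q_0, push ε → (q_0, 000, $)
  read 0, top $: go to q_1, push W$ → (q_1, 00, W$)
  ε-move, top W: go to q_0, push ε → (q_0, 00, $)
  read 0, top $: go to q_1, push W$ → (q_1, 0, W$)
  ε-move, top W: go to q_0, push ε → (q_0, 0, $)
  read 0, top $: go to q_1, push W$ → (q_1, ε, W$)
  ε-move, top W: go to q_0, push ε → (q_0, ε, $)
All input consumed; stack is $, not empty, and no further ε-move applies.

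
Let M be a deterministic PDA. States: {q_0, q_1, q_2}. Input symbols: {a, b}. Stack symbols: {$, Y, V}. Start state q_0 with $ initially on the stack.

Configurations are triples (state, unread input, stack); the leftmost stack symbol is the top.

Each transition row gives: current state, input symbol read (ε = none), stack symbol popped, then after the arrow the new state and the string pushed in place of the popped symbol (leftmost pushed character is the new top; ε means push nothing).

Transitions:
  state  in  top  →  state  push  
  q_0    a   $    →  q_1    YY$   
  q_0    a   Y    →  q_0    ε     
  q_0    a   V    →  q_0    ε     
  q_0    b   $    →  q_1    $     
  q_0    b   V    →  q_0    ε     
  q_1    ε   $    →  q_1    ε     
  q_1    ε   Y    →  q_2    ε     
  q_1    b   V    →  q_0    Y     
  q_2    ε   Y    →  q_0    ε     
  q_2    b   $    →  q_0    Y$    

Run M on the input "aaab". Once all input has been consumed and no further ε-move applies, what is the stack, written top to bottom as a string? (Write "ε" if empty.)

(q_0, aaab, $)
  read a, top $: go to q_1, push YY$ → (q_1, aab, YY$)
  ε-move, top Y: go to q_2, push ε → (q_2, aab, Y$)
  ε-move, top Y: go to q_0, push ε → (q_0, aab, $)
  read a, top $: go to q_1, push YY$ → (q_1, ab, YY$)
  ε-move, top Y: go to q_2, push ε → (q_2, ab, Y$)
  ε-move, top Y: go to q_0, push ε → (q_0, ab, $)
  read a, top $: go to q_1, push YY$ → (q_1, b, YY$)
  ε-move, top Y: go to q_2, push ε → (q_2, b, Y$)
  ε-move, top Y: go to q_0, push ε → (q_0, b, $)
  read b, top $: go to q_1, push $ → (q_1, ε, $)
  ε-move, top $: go to q_1, push ε → (q_1, ε, ε)
All input consumed in state q_1 with stack ε.

ε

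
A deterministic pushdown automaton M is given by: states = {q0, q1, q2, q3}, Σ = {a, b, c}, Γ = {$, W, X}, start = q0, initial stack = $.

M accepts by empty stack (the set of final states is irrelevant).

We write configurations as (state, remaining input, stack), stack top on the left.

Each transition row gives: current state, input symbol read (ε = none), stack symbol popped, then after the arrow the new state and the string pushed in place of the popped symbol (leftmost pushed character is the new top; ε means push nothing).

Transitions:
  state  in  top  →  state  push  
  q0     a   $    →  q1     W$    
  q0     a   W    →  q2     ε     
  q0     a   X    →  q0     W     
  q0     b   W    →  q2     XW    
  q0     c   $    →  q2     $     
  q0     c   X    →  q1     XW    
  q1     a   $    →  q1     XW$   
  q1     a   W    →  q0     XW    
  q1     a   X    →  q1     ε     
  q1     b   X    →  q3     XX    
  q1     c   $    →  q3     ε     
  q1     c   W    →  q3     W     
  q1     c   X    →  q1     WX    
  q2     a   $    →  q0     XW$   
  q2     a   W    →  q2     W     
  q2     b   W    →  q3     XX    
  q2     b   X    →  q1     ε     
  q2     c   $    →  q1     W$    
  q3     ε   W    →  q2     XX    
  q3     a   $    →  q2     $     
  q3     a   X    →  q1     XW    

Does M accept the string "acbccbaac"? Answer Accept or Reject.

(q0, acbccbaac, $)
  read a, top $: go to q1, push W$ → (q1, cbccbaac, W$)
  read c, top W: go to q3, push W → (q3, bccbaac, W$)
  ε-move, top W: go to q2, push XX → (q2, bccbaac, XX$)
  read b, top X: go to q1, push ε → (q1, ccbaac, X$)
  read c, top X: go to q1, push WX → (q1, cbaac, WX$)
  read c, top W: go to q3, push W → (q3, baac, WX$)
  ε-move, top W: go to q2, push XX → (q2, baac, XXX$)
  read b, top X: go to q1, push ε → (q1, aac, XX$)
  read a, top X: go to q1, push ε → (q1, ac, X$)
  read a, top X: go to q1, push ε → (q1, c, $)
  read c, top $: go to q3, push ε → (q3, ε, ε)
All input consumed and the stack is empty.

Accept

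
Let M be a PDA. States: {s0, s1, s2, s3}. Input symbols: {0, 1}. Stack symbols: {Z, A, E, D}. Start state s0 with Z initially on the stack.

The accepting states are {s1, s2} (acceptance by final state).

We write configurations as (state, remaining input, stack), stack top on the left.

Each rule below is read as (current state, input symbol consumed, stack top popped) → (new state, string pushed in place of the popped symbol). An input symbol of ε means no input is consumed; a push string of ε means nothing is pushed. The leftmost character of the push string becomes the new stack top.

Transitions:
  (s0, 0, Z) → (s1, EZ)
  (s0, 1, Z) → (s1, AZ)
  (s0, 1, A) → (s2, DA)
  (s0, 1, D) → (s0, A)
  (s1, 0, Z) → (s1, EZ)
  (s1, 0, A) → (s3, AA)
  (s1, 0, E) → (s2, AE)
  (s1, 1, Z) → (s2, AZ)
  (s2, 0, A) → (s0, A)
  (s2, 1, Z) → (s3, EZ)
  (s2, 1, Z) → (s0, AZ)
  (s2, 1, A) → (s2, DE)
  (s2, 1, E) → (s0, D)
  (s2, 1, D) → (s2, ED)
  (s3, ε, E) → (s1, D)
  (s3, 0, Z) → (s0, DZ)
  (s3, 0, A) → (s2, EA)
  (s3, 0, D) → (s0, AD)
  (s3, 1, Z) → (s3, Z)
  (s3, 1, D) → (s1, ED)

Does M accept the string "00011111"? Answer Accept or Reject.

Accept

One accepting computation: (s0, 00011111, Z) ⊢ (s1, 0011111, EZ) ⊢ (s2, 011111, AEZ) ⊢ (s0, 11111, AEZ) ⊢ (s2, 1111, DAEZ) ⊢ (s2, 111, EDAEZ) ⊢ (s0, 11, DDAEZ) ⊢ (s0, 1, ADAEZ) ⊢ (s2, ε, DADAEZ)
All input consumed and state s2 ∈ F.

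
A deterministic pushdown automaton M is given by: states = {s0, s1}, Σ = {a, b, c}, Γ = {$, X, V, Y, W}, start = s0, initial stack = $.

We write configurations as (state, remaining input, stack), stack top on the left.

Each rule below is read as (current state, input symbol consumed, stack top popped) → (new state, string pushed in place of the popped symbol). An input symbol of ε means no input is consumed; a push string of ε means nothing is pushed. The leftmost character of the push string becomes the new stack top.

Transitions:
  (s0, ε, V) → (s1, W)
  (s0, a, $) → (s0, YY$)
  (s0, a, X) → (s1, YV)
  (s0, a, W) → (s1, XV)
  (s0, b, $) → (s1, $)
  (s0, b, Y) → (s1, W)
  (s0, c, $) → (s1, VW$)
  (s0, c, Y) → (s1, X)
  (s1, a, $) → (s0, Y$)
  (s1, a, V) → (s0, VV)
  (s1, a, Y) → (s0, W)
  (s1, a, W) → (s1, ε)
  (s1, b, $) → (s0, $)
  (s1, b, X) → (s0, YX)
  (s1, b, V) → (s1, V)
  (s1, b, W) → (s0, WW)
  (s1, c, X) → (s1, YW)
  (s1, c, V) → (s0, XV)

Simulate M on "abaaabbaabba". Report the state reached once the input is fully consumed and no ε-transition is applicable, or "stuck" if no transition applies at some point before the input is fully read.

(s0, abaaabbaabba, $)
  read a, top $: go to s0, push YY$ → (s0, baaabbaabba, YY$)
  read b, top Y: go to s1, push W → (s1, aaabbaabba, WY$)
  read a, top W: go to s1, push ε → (s1, aabbaabba, Y$)
  read a, top Y: go to s0, push W → (s0, abbaabba, W$)
  read a, top W: go to s1, push XV → (s1, bbaabba, XV$)
  read b, top X: go to s0, push YX → (s0, baabba, YXV$)
  read b, top Y: go to s1, push W → (s1, aabba, WXV$)
  read a, top W: go to s1, push ε → (s1, abba, XV$)
No transition for (s1, a, top X); M blocks with input abba remaining.

stuck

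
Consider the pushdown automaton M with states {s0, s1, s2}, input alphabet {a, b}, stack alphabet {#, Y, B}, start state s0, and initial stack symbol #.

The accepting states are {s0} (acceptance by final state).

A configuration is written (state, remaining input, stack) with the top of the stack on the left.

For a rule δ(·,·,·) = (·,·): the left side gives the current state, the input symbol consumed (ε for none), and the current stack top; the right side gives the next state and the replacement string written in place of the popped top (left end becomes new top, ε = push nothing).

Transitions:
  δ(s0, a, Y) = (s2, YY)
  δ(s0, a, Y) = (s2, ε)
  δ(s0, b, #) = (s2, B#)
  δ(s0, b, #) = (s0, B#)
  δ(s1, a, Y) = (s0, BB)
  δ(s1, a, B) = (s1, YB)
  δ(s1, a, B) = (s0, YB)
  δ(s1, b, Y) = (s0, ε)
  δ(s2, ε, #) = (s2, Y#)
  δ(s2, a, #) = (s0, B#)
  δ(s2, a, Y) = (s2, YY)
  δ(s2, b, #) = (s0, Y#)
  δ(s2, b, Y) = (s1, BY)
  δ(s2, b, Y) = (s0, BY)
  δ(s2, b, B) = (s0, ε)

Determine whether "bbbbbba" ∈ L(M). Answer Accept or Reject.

No computation consumes all input and reaches a final state.

Reject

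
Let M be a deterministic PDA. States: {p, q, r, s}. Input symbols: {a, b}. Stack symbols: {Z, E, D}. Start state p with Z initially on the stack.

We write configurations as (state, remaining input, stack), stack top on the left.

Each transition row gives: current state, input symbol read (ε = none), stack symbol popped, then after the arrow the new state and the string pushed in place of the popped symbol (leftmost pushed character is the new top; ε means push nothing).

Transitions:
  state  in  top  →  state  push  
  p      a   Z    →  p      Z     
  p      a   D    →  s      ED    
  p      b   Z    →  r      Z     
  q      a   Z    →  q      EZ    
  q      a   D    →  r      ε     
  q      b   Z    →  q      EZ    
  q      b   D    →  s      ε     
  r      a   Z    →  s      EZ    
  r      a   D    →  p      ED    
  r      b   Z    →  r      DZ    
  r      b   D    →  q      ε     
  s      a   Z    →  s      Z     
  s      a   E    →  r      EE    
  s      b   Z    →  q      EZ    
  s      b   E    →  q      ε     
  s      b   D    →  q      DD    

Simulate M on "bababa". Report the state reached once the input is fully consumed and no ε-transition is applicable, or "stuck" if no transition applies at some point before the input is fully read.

stuck

(p, bababa, Z)
  read b, top Z: go to r, push Z → (r, ababa, Z)
  read a, top Z: go to s, push EZ → (s, baba, EZ)
  read b, top E: go to q, push ε → (q, aba, Z)
  read a, top Z: go to q, push EZ → (q, ba, EZ)
No transition for (q, b, top E); M blocks with input ba remaining.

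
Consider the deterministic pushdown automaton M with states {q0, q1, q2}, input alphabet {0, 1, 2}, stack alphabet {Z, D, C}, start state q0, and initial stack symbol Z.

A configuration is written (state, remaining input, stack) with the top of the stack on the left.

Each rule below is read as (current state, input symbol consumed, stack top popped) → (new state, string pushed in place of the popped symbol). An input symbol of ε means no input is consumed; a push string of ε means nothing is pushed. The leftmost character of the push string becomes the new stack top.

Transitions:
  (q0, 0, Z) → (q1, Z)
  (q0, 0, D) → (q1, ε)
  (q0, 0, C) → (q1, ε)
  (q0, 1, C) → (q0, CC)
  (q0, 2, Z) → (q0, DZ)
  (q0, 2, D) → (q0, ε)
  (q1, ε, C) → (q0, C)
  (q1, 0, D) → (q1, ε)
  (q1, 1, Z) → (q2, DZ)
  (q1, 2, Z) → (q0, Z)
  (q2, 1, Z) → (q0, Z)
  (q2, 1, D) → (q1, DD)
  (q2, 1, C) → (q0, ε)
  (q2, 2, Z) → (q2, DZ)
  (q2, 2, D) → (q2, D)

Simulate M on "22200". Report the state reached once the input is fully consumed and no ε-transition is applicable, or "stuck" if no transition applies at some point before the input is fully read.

(q0, 22200, Z)
  read 2, top Z: go to q0, push DZ → (q0, 2200, DZ)
  read 2, top D: go to q0, push ε → (q0, 200, Z)
  read 2, top Z: go to q0, push DZ → (q0, 00, DZ)
  read 0, top D: go to q1, push ε → (q1, 0, Z)
No transition for (q1, 0, top Z); M blocks with input 0 remaining.

stuck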